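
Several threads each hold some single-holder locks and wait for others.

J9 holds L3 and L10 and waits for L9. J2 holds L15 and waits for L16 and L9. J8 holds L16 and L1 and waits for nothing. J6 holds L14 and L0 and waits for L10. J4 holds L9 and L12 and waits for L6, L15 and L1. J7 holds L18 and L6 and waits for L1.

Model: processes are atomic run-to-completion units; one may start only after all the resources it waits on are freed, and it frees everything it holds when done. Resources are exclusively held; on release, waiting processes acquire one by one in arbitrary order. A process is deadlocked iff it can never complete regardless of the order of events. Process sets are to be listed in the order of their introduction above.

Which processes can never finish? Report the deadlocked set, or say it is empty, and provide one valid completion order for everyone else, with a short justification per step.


Deadlocked set: J9, J2, J6 and J4.
Key observation: the waits loop around J4 -> J2 -> J4 with no way out; J9 and J6 wait into the deadlock from upstream.
The rest can finish in the order J8, J7.
Check, step by step:
  J8: no waits; runs immediately, freeing L16 and L1
  run J7 (all its waits — L1 — are resolved); releases L18 and L6


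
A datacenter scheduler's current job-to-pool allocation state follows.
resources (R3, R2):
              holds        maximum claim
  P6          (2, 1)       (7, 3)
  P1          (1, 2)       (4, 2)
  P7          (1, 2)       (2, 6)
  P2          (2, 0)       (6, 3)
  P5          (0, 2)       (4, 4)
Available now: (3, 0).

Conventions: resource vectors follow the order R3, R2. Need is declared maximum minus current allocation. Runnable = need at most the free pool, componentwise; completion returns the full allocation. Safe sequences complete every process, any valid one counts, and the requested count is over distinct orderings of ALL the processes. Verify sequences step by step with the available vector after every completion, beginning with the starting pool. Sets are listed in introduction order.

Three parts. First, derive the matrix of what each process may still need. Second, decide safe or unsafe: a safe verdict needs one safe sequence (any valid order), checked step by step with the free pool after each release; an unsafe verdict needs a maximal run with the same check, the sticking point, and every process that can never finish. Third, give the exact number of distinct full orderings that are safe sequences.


(1) Outstanding need per process (order R3, R2):
  P6: (5, 2)
  P1: (3, 0)
  P7: (1, 4)
  P2: (4, 3)
  P5: (4, 2)
(2) SAFE. One safe sequence: P1, P5, P2, P7, P6.
Key observation: reading the order forward, P1 is the first process whose need (3, 0) meets the free pool (3, 0) exactly on a resource it requests.
Step-by-step check:
  pool = (3, 0)
  P1: need (3, 0) fits (3, 0); releases (1, 2), pool now (4, 2)
  P5: need (4, 2) fits (4, 2); releases (0, 2), pool now (4, 4)
  P2: need (4, 3) fits (4, 4); releases (2, 0), pool now (6, 4)
  P7: need (1, 4) fits (6, 4); releases (1, 2), pool now (7, 6)
  P6: need (5, 2) fits (7, 6); releases (2, 1), pool now (9, 7)
(3) Precisely 4 of the possible complete orderings are safe sequences.


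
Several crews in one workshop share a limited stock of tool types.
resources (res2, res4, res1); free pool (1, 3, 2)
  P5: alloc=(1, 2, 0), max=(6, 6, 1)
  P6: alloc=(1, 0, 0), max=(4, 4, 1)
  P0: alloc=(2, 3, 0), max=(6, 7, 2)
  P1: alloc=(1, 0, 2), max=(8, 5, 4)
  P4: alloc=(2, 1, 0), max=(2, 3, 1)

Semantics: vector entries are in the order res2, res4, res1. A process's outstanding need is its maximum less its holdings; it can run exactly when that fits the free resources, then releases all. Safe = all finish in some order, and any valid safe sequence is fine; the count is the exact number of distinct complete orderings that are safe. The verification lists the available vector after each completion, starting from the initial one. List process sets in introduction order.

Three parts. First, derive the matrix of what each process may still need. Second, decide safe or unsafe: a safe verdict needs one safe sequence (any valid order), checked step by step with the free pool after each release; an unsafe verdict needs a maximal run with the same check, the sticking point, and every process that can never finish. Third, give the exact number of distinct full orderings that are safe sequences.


(1) Outstanding need per process (order res2, res4, res1):
  P5: (5, 4, 1)
  P6: (3, 4, 1)
  P0: (4, 4, 2)
  P1: (7, 5, 2)
  P4: (0, 2, 1)
(2) SAFE, for example via the order P4, P6, P0, P5, P1.
Key observation: at P6 the run first touches a limit — (3, 4, 1) against (3, 4, 2), exact on a resource it actually requests.
Verifying each step:
  pool = (1, 3, 2)
  run P4 (needs (0, 2, 1), free (1, 3, 2)); after release of (2, 1, 0) the pool is (3, 4, 2)
  run P6 (needs (3, 4, 1), free (3, 4, 2)); after release of (1, 0, 0) the pool is (4, 4, 2)
  run P0 (needs (4, 4, 2), free (4, 4, 2)); after release of (2, 3, 0) the pool is (6, 7, 2)
  run P5 (needs (5, 4, 1), free (6, 7, 2)); after release of (1, 2, 0) the pool is (7, 9, 2)
  run P1 (needs (7, 5, 2), free (7, 9, 2)); after release of (1, 0, 2) the pool is (8, 9, 4)
(3) Exactly 1 of the possible complete orderings is a safe sequence.


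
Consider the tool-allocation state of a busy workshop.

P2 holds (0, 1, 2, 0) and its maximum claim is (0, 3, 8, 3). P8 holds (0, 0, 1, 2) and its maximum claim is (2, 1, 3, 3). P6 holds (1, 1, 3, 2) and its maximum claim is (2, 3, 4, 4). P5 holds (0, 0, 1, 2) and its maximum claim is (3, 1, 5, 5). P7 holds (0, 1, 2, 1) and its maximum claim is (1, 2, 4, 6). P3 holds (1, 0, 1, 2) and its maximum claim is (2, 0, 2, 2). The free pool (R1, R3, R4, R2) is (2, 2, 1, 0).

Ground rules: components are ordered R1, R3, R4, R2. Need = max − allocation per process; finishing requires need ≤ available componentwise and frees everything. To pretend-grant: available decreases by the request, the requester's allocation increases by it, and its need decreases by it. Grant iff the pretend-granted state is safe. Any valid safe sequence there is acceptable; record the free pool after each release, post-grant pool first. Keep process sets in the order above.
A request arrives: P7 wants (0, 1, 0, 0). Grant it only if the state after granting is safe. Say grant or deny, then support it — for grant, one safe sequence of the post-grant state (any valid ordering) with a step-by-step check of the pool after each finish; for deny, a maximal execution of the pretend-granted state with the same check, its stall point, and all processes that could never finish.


DENY. Granting would leave the state unsafe.
Key observation: after P3, P8 the pool peaks at (3, 1, 3, 4), and each blocked process is short somewhere: P2 on R3, R4; P6 on R3; P5 on R4; P7 on R2.
After a pretend grant, a maximal execution: P3, P8 — then nothing else fits. Check, step by step:
  pool = (2, 1, 1, 0)
  run P3 (needs (1, 0, 1, 0), free (2, 1, 1, 0)); after release of (1, 0, 1, 2) the pool is (3, 1, 2, 2)
  run P8 (needs (2, 1, 2, 1), free (3, 1, 2, 2)); after release of (0, 0, 1, 2) the pool is (3, 1, 3, 4)
  P2 still needs (0, 2, 6, 3) but only (3, 1, 3, 4) is free — short on R3 and R4
  P6 still needs (1, 2, 1, 2) but only (3, 1, 3, 4) is free — short on R3
  P5 still needs (3, 1, 4, 3) but only (3, 1, 3, 4) is free — short on R4
  P7 still needs (1, 0, 2, 5) but only (3, 1, 3, 4) is free — short on R2
Post-grant, the permanently blocked set is P2, P6, P5 and P7.


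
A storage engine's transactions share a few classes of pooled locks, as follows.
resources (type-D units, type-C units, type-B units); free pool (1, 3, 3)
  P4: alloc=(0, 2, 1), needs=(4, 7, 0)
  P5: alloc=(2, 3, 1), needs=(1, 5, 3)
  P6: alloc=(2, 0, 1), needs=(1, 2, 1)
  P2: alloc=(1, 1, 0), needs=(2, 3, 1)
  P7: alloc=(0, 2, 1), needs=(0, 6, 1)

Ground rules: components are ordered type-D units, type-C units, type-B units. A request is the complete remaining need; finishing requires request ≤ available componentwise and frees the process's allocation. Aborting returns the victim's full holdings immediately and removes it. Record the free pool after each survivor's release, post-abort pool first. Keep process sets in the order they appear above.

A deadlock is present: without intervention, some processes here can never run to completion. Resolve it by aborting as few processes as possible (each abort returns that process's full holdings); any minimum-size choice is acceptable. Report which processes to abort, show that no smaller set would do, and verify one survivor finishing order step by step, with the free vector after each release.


The answer: abort P5.
Key observation: aborting P5 returns (2, 3, 1), and P7 — hopeless before — runs at step 1 with the returned capacity in the pool.
Minimality: the empty abort set fails — the state is deadlocked as it stands.
The survivors complete as P7, P6, P2, P4. Verifying each step (starting from the post-abort pool):
  pool = (3, 6, 4)
  P7 needs (0, 6, 1) <= (3, 6, 4) -> finishes; pool += (0, 2, 1) = (3, 8, 5)
  P6 needs (1, 2, 1) <= (3, 8, 5) -> finishes; pool += (2, 0, 1) = (5, 8, 6)
  P2 needs (2, 3, 1) <= (5, 8, 6) -> finishes; pool += (1, 1, 0) = (6, 9, 6)
  P4 needs (4, 7, 0) <= (6, 9, 6) -> finishes; pool += (0, 2, 1) = (6, 11, 7)


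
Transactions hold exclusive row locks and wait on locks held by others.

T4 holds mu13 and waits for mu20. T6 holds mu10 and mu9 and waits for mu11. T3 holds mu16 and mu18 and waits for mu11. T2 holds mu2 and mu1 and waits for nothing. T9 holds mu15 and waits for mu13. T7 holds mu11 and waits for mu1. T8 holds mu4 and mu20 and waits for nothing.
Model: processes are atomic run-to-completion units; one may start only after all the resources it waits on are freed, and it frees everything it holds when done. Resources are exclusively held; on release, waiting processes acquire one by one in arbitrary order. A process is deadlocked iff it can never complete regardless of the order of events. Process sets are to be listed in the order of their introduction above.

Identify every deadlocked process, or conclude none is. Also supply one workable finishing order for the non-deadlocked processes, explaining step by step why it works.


The deadlocked set is empty.
Key observation: no waiting chain loops back on itself — every chain ends at a process that waits on nothing, so everyone eventually runs.
The rest can finish in the order T2, T8, T7, T6, T4, T3, T9.
Walking it through:
  T2: no waits; runs immediately, freeing mu2 and mu1
  T8: no waits; runs immediately, freeing mu4 and mu20
  run T7 (all its waits — mu1 — are resolved); releases mu11
  run T6 (all its waits — mu11 — are resolved); releases mu10 and mu9
  run T4 (all its waits — mu20 — are resolved); releases mu13
  run T3 (all its waits — mu11 — are resolved); releases mu16 and mu18
  run T9 (all its waits — mu13 — are resolved); releases mu15


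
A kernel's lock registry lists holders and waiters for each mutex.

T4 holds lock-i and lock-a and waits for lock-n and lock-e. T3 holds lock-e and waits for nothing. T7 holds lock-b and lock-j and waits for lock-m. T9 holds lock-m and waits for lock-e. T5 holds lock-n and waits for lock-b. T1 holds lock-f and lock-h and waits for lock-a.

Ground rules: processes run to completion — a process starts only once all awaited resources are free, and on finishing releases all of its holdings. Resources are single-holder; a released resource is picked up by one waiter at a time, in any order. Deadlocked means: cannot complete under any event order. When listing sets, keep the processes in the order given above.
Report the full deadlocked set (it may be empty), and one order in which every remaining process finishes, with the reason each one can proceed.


The deadlocked set is empty.
Key observation: all waits point, directly or indirectly, at processes that can finish, so nothing is permanently blocked.
A valid finishing order for the others: T3, T9, T7, T5, T4, T1.
Walking it through:
  T3: no waits; runs immediately, freeing lock-e
  run T9 (all its waits — lock-e — are resolved); releases lock-m
  run T7 (all its waits — lock-m — are resolved); releases lock-b and lock-j
  run T5 (all its waits — lock-b — are resolved); releases lock-n
  run T4 (all its waits — lock-n and lock-e — are resolved); releases lock-i and lock-a
  run T1 (all its waits — lock-a — are resolved); releases lock-f and lock-h


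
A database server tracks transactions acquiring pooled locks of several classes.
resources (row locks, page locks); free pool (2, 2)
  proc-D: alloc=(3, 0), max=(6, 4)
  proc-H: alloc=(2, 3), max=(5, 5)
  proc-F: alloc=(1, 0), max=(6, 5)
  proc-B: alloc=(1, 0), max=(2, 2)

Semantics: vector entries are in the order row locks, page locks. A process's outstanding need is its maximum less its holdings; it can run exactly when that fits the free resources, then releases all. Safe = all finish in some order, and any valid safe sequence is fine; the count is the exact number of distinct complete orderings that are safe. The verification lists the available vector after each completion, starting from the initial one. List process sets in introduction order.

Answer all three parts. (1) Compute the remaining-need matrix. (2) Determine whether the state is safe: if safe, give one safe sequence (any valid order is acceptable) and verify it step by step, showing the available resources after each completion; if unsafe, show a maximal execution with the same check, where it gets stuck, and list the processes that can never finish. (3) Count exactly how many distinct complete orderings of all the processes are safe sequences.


(1) Need matrix, components ordered row locks, page locks:
  proc-D: (3, 4)
  proc-H: (3, 2)
  proc-F: (5, 5)
  proc-B: (1, 2)
(2) The state is SAFE; one workable sequence: proc-B, proc-H, proc-F, proc-D.
Key observation: at proc-B the run first touches a limit — (1, 2) against (2, 2), exact on a resource it actually requests.
Verifying each step:
  pool = (2, 2)
  proc-B: need (1, 2) fits (2, 2); releases (1, 0), pool now (3, 2)
  proc-H: need (3, 2) fits (3, 2); releases (2, 3), pool now (5, 5)
  proc-F: need (5, 5) fits (5, 5); releases (1, 0), pool now (6, 5)
  proc-D: need (3, 4) fits (6, 5); releases (3, 0), pool now (9, 5)
(3) The exact count: 2 of the possible complete orderings are safe sequences.


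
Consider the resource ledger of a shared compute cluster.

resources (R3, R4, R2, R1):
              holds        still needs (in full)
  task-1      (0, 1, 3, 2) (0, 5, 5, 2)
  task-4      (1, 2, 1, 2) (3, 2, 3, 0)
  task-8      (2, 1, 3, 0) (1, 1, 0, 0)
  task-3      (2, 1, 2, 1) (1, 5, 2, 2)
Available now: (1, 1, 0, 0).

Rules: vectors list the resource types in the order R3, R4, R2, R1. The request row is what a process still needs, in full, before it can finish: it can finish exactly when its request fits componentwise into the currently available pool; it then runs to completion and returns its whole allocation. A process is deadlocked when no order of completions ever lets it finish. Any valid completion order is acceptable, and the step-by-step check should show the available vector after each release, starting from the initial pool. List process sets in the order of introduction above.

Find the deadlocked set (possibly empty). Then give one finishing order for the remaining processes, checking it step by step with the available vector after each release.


Deadlocked: task-1 and task-3.
Key observation: after task-8, task-4 complete, (4, 4, 4, 2) is the best the pool ever gets, yet each leftover process wants more R4.
The rest can finish in the order task-8, task-4. Verifying each step:
  pool = (1, 1, 0, 0)
  task-8: need (1, 1, 0, 0) fits (1, 1, 0, 0); releases (2, 1, 3, 0), pool now (3, 2, 3, 0)
  task-4: need (3, 2, 3, 0) fits (3, 2, 3, 0); releases (1, 2, 1, 2), pool now (4, 4, 4, 2)
None of the blocked processes ever fits:
  task-1 still needs (0, 5, 5, 2) but only (4, 4, 4, 2) is free — short on R4 and R2
  task-3 still needs (1, 5, 2, 2) but only (4, 4, 4, 2) is free — short on R4


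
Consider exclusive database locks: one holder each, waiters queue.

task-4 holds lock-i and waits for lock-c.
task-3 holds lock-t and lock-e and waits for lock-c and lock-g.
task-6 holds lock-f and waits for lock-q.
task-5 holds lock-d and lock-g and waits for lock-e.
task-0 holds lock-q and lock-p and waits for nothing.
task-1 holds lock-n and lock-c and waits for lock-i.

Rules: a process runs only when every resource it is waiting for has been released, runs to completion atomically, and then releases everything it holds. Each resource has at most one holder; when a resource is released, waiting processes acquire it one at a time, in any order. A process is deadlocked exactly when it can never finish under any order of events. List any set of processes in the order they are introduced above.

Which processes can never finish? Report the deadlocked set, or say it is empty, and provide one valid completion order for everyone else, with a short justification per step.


Deadlocked set: task-4, task-3, task-5 and task-1.
Key observation: task-4 -> task-1 -> task-4 is a circular wait — nothing in it can go first; task-3 and task-5 are caught in further circular waits.
One completion order for the rest: task-0, task-6.
Check, step by step:
  run task-0 (it waits on nothing); releases lock-q and lock-p
  run task-6 (all its waits — lock-q — are resolved); releases lock-f


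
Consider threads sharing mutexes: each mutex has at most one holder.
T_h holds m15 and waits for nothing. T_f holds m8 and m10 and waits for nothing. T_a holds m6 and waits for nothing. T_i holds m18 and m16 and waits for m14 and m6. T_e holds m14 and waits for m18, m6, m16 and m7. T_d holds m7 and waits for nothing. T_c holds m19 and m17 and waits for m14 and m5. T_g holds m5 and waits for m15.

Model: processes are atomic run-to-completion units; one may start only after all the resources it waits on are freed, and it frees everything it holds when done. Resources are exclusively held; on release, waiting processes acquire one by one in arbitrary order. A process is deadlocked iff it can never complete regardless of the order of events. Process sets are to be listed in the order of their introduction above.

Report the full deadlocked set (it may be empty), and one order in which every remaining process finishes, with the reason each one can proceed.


The deadlocked set is T_i, T_e and T_c.
Key observation: the wait chain closes on itself along T_i -> T_e -> T_i; T_c waits into the deadlock from upstream.
A valid finishing order for the others: T_d, T_a, T_f, T_h, T_g.
Walking it through:
  run T_d (it waits on nothing); releases m7
  run T_a (it waits on nothing); releases m6
  run T_f (it waits on nothing); releases m8 and m10
  run T_h (it waits on nothing); releases m15
  run T_g (all its waits — m15 — are resolved); releases m5


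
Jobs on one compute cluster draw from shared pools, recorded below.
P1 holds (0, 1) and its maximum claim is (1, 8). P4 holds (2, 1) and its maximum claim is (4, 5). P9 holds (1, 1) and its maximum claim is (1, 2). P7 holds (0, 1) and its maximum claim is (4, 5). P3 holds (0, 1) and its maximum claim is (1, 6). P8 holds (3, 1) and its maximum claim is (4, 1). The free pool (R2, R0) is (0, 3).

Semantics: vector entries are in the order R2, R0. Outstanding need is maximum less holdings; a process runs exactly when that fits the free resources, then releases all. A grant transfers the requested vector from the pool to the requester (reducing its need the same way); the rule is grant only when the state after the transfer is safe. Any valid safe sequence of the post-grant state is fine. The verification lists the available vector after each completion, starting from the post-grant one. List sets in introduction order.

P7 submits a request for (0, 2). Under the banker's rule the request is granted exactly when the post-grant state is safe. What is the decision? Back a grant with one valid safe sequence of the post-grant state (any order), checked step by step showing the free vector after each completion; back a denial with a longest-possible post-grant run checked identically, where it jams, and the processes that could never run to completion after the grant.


GRANT — the state after the grant stays safe, e.g. via P9, P8, P7, P3, P1, P4.
Key observation: with (0, 1) left after the transfer, P9 can run at once — the state stays safe.
Step-by-step check of the post-grant state:
  pool = (0, 1)
  P9 needs (0, 1) <= (0, 1) -> finishes; pool += (1, 1) = (1, 2)
  P8 needs (1, 0) <= (1, 2) -> finishes; pool += (3, 1) = (4, 3)
  P7 needs (4, 2) <= (4, 3) -> finishes; pool += (0, 3) = (4, 6)
  P3 needs (1, 5) <= (4, 6) -> finishes; pool += (0, 1) = (4, 7)
  P1 needs (1, 7) <= (4, 7) -> finishes; pool += (0, 1) = (4, 8)
  P4 needs (2, 4) <= (4, 8) -> finishes; pool += (2, 1) = (6, 9)


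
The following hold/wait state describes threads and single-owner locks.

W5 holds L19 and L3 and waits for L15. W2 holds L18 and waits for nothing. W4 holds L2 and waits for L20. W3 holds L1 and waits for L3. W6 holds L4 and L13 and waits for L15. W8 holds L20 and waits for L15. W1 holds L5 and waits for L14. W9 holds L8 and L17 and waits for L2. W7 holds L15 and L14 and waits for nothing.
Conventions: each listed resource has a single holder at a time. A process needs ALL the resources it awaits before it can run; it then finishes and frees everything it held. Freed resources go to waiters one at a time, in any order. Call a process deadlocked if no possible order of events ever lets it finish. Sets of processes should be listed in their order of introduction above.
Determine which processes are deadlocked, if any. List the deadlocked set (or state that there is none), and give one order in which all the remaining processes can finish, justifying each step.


Nothing here is deadlocked.
Key observation: no waiting chain loops back on itself — every chain ends at a process that waits on nothing, so everyone eventually runs.
One completion order for the rest: W7, W5, W8, W4, W3, W9, W1, W2, W6.
Check, step by step:
  W7: no waits; runs immediately, freeing L15 and L14
  run W5 (all its waits — L15 — are resolved); releases L19 and L3
  run W8 (all its waits — L15 — are resolved); releases L20
  run W4 (all its waits — L20 — are resolved); releases L2
  run W3 (all its waits — L3 — are resolved); releases L1
  run W9 (all its waits — L2 — are resolved); releases L8 and L17
  run W1 (all its waits — L14 — are resolved); releases L5
  W2: no waits; runs immediately, freeing L18
  run W6 (all its waits — L15 — are resolved); releases L4 and L13


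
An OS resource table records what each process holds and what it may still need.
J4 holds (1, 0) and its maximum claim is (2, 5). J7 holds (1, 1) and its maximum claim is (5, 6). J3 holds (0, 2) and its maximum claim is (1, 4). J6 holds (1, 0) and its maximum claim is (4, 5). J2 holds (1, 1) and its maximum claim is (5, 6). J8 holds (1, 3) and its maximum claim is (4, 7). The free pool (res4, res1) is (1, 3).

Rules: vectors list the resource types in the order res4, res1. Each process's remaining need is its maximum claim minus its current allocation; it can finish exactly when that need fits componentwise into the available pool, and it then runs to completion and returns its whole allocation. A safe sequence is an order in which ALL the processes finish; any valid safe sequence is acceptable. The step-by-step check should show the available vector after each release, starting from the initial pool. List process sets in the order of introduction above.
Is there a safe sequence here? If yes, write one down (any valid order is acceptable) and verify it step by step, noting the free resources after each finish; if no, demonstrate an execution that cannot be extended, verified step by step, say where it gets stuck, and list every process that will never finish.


UNSAFE.
Key observation: J3, J4 can finish, but then (2, 5) is all there is, and the blocked group's res4 demands exceed it.
The run J3, J4 cannot be extended any further. Step-by-step check:
  pool = (1, 3)
  J3 needs (1, 2) <= (1, 3) -> finishes; pool += (0, 2) = (1, 5)
  J4 needs (1, 5) <= (1, 5) -> finishes; pool += (1, 0) = (2, 5)
  blocked: J7 wants (4, 5), pool (2, 5) — not enough res4
  blocked: J6 wants (3, 5), pool (2, 5) — not enough res4
  blocked: J2 wants (4, 5), pool (2, 5) — not enough res4
  blocked: J8 wants (3, 4), pool (2, 5) — not enough res4
Processes that can never finish: J7, J6, J2 and J8.


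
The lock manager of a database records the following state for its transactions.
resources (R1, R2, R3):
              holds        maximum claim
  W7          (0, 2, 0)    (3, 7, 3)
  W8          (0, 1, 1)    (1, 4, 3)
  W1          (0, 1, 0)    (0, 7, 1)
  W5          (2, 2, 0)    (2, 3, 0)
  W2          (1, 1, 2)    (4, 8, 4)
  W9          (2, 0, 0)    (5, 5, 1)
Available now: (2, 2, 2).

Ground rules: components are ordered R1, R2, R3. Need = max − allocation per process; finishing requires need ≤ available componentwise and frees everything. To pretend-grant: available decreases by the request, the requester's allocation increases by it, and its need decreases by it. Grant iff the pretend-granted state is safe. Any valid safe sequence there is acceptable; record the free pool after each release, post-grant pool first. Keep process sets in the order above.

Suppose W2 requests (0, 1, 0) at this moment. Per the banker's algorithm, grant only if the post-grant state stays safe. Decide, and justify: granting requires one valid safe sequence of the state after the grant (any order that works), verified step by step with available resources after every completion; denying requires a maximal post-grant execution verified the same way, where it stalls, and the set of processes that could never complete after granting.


DENY — the pretend-granted state is unsafe.
Key observation: R2 is the bottleneck — with W5, W8 done the pool holds (4, 4, 3), short of every remaining need.
Pretend the grant happened; the run W5, W8 goes as far as possible. Verifying each step:
  pool = (2, 1, 2)
  W5: need (0, 1, 0) fits (2, 1, 2); releases (2, 2, 0), pool now (4, 3, 2)
  W8: need (1, 3, 2) fits (4, 3, 2); releases (0, 1, 1), pool now (4, 4, 3)
  W7 cannot run: need (3, 5, 3) vs free (4, 4, 3) (insufficient R2)
  W1 cannot run: need (0, 6, 1) vs free (4, 4, 3) (insufficient R2)
  W2 cannot run: need (3, 6, 2) vs free (4, 4, 3) (insufficient R2)
  W9 cannot run: need (3, 5, 1) vs free (4, 4, 3) (insufficient R2)
Had the request been granted, W7, W1, W2 and W9 could never finish.


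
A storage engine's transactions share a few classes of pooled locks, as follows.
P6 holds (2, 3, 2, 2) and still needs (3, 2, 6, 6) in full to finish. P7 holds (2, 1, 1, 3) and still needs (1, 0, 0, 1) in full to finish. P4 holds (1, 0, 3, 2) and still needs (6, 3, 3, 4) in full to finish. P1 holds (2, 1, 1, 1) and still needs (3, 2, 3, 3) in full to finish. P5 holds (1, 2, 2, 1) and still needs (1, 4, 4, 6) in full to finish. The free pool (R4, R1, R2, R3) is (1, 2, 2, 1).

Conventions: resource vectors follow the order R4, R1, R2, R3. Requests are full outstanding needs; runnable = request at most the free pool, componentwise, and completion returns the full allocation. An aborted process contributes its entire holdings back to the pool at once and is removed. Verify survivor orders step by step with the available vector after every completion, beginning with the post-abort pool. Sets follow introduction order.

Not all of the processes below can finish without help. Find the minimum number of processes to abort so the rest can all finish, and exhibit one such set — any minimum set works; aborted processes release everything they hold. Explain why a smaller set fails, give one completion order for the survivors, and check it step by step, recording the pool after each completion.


Minimum abort set: P5.
Key observation: P6 had no path to completion before; after the abort of P5 ((1, 2, 2, 1) returned), step 3 is where it fits.
Minimality: the empty abort set fails — the state is deadlocked as it stands.
One survivor order: P7, P1, P6, P4. Step-by-step check (post-abort pool first):
  pool = (2, 4, 4, 2)
  run P7 (needs (1, 0, 0, 1), free (2, 4, 4, 2)); after release of (2, 1, 1, 3) the pool is (4, 5, 5, 5)
  run P1 (needs (3, 2, 3, 3), free (4, 5, 5, 5)); after release of (2, 1, 1, 1) the pool is (6, 6, 6, 6)
  run P6 (needs (3, 2, 6, 6), free (6, 6, 6, 6)); after release of (2, 3, 2, 2) the pool is (8, 9, 8, 8)
  run P4 (needs (6, 3, 3, 4), free (8, 9, 8, 8)); after release of (1, 0, 3, 2) the pool is (9, 9, 11, 10)


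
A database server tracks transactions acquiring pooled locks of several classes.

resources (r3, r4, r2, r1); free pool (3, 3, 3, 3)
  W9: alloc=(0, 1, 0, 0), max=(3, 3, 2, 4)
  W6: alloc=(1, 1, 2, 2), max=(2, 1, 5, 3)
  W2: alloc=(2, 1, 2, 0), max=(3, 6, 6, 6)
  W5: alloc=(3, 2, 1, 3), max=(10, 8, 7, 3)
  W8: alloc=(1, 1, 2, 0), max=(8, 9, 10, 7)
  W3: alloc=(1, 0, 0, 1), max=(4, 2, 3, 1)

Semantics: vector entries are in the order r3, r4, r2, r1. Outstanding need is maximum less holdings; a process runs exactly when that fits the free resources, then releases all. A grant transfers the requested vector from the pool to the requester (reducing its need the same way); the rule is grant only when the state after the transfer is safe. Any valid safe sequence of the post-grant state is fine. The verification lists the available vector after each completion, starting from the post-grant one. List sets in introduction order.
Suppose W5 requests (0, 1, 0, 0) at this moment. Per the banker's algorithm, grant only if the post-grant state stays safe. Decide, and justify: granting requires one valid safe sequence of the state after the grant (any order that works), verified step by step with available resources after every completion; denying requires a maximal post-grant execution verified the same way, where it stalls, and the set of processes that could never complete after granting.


DENY — the pretend-granted state is unsafe.
Key observation: the wall is r4: completing W3, W6, W9 brings the pool only to (5, 4, 5, 6), and all the rest need more.
Pretend the grant happened; the run W3, W6, W9 goes as far as possible. Check, step by step:
  pool = (3, 2, 3, 3)
  run W3 (needs (3, 2, 3, 0), free (3, 2, 3, 3)); after release of (1, 0, 0, 1) the pool is (4, 2, 3, 4)
  run W6 (needs (1, 0, 3, 1), free (4, 2, 3, 4)); after release of (1, 1, 2, 2) the pool is (5, 3, 5, 6)
  run W9 (needs (3, 2, 2, 4), free (5, 3, 5, 6)); after release of (0, 1, 0, 0) the pool is (5, 4, 5, 6)
  blocked: W2 wants (1, 5, 4, 6), pool (5, 4, 5, 6) — not enough r4
  blocked: W5 wants (7, 5, 6, 0), pool (5, 4, 5, 6) — not enough r3, r4 and r2
  blocked: W8 wants (7, 8, 8, 7), pool (5, 4, 5, 6) — not enough r3, r4, r2 and r1
Post-grant, the permanently blocked set is W2, W5 and W8.


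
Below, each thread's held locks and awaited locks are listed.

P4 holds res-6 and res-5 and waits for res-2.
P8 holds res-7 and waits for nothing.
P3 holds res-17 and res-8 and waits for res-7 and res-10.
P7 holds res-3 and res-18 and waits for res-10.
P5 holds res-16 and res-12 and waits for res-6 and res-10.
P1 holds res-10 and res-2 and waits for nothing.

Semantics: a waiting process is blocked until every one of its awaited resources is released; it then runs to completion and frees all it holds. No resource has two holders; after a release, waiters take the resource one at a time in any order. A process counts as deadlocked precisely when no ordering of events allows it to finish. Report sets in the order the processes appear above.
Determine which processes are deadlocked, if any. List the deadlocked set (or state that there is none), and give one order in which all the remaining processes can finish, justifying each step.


Nothing here is deadlocked.
Key observation: all waits point, directly or indirectly, at processes that can finish, so nothing is permanently blocked.
A valid finishing order for the others: P1, P8, P7, P4, P5, P3.
Step-by-step check:
  P1: no waits; runs immediately, freeing res-10 and res-2
  P8: no waits; runs immediately, freeing res-7
  P7 waits on res-10 — all released -> runs and releases res-3 and res-18
  P4 waits on res-2 — all released -> runs and releases res-6 and res-5
  P5 waits on res-6 and res-10 — all released -> runs and releases res-16 and res-12
  P3 waits on res-7 and res-10 — all released -> runs and releases res-17 and res-8


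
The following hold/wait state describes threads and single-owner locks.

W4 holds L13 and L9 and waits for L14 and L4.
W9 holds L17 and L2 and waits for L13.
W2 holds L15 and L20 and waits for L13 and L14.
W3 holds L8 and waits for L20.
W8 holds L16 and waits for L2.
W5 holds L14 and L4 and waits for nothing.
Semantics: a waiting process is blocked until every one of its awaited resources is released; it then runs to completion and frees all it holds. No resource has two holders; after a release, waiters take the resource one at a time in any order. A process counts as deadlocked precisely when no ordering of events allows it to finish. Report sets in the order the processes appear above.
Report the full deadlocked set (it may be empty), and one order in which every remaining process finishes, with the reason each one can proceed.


The deadlocked set is empty.
Key observation: the wait graph is acyclic; completion cascades from the unblocked processes through everyone else.
A valid finishing order for the others: W5, W4, W2, W9, W8, W3.
Check, step by step:
  W5 waits on nothing -> runs at once and releases L14 and L4
  run W4 (all its waits — L14 and L4 — are resolved); releases L13 and L9
  run W2 (all its waits — L13 and L14 — are resolved); releases L15 and L20
  run W9 (all its waits — L13 — are resolved); releases L17 and L2
  run W8 (all its waits — L2 — are resolved); releases L16
  run W3 (all its waits — L20 — are resolved); releases L8


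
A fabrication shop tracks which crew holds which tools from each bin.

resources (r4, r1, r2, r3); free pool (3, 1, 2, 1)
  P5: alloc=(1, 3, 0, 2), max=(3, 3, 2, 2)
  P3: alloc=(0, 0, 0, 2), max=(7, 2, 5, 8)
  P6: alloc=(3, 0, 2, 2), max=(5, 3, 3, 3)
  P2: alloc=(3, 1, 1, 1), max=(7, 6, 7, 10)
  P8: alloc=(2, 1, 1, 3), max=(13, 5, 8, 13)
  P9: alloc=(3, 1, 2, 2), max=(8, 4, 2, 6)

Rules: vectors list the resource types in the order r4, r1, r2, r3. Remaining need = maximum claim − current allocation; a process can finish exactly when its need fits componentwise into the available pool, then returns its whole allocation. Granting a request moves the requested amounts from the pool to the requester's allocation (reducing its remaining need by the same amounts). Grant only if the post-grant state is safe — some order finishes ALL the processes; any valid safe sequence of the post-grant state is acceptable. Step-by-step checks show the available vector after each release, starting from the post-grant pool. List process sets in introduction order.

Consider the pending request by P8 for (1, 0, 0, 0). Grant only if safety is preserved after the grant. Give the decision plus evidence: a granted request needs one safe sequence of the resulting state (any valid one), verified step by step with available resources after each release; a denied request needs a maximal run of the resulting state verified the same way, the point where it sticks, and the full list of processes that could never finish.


GRANT — the state after the grant stays safe, e.g. via P5, P6, P9, P3, P2, P8.
Key observation: post-grant, (2, 1, 2, 1) remains, and an order beginning with P5 completes everyone.
Check on the post-grant state, step by step:
  pool = (2, 1, 2, 1)
  P5 needs (2, 0, 2, 0) <= (2, 1, 2, 1) -> finishes; pool += (1, 3, 0, 2) = (3, 4, 2, 3)
  P6 needs (2, 3, 1, 1) <= (3, 4, 2, 3) -> finishes; pool += (3, 0, 2, 2) = (6, 4, 4, 5)
  P9 needs (5, 3, 0, 4) <= (6, 4, 4, 5) -> finishes; pool += (3, 1, 2, 2) = (9, 5, 6, 7)
  P3 needs (7, 2, 5, 6) <= (9, 5, 6, 7) -> finishes; pool += (0, 0, 0, 2) = (9, 5, 6, 9)
  P2 needs (4, 5, 6, 9) <= (9, 5, 6, 9) -> finishes; pool += (3, 1, 1, 1) = (12, 6, 7, 10)
  P8 needs (10, 4, 7, 10) <= (12, 6, 7, 10) -> finishes; pool += (3, 1, 1, 3) = (15, 7, 8, 13)


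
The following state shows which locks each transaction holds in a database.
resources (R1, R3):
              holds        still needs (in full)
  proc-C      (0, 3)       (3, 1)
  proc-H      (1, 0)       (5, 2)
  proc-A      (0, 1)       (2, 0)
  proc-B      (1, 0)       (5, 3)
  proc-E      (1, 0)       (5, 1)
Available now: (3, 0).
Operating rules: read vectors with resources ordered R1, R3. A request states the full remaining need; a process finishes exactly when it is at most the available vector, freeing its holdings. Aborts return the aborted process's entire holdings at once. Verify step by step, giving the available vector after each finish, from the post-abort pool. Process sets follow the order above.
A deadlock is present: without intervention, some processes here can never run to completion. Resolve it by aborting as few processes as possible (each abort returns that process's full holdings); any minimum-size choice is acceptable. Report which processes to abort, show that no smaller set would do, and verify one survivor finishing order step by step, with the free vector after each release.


Minimum abort set: proc-B and proc-E.
Key observation: the returned (2, 0) from proc-B and proc-E is what brings proc-H — unrunnable before, under any order — into play at step 3.
Minimality, checking each single-abort alternative: proc-C alone leaves proc-H blocked (short on R1); proc-H alone leaves proc-B blocked (short on R1); proc-A alone leaves proc-H blocked (short on R1); proc-B alone leaves proc-H blocked (short on R1); proc-E alone leaves proc-H blocked (short on R1).
Survivors finish in the order: proc-A, proc-C, proc-H. Verifying each step (pool after the aborts first):
  pool = (5, 0)
  run proc-A (needs (2, 0), free (5, 0)); after release of (0, 1) the pool is (5, 1)
  run proc-C (needs (3, 1), free (5, 1)); after release of (0, 3) the pool is (5, 4)
  run proc-H (needs (5, 2), free (5, 4)); after release of (1, 0) the pool is (6, 4)


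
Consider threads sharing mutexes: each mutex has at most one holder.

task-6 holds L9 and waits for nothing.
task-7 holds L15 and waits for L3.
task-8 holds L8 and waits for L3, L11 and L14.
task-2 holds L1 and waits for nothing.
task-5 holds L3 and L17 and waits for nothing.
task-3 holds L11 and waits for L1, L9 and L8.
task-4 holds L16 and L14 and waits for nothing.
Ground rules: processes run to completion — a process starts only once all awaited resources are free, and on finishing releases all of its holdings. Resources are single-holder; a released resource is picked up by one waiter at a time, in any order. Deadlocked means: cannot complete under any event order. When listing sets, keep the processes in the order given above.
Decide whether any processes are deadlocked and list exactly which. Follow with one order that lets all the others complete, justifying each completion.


The deadlocked set is task-8 and task-3.
Key observation: the loop task-8 -> task-3 -> task-8 blocks itself forever; no other process is dragged down with it.
One completion order for the rest: task-5, task-7, task-6, task-4, task-2.
Walking it through:
  task-5: no waits; runs immediately, freeing L3 and L17
  task-7: everything it awaited (L3) is free; runs, freeing L15
  task-6: no waits; runs immediately, freeing L9
  task-4: no waits; runs immediately, freeing L16 and L14
  task-2: no waits; runs immediately, freeing L1


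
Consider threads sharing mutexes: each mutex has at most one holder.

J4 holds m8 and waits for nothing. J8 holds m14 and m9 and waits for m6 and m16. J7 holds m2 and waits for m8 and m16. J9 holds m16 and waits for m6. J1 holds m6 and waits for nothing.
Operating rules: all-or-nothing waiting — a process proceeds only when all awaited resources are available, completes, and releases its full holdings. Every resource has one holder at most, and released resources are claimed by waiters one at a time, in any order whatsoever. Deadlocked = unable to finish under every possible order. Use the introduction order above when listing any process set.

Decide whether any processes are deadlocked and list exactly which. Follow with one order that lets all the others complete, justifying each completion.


Nothing here is deadlocked.
Key observation: the wait relation is loop-free; peeling off processes with no waits unwinds the whole state.
The rest can finish in the order J1, J4, J9, J8, J7.
Check, step by step:
  run J1 (it waits on nothing); releases m6
  run J4 (it waits on nothing); releases m8
  J9: everything it awaited (m6) is free; runs, freeing m16
  J8: everything it awaited (m6 and m16) is free; runs, freeing m14 and m9
  J7: everything it awaited (m8 and m16) is free; runs, freeing m2
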